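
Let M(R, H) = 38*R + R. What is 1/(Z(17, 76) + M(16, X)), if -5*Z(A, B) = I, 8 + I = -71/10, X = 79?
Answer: 50/31351 ≈ 0.0015948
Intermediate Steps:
I = -151/10 (I = -8 - 71/10 = -151/10 ≈ -15.100)
M(R, H) = 39*R
Z(A, B) = 151/50 (Z(A, B) = -⅕*(-151/10) = 151/50)
1/(Z(17, 76) + M(16, X)) = 1/(151/50 + 39*16) = 1/(151/50 + 624) = 1/(31351/50) = 50/31351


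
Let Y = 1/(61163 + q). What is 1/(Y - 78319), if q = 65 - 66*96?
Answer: -54892/4299086547 ≈ -1.2768e-5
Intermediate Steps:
q = -6271 (q = 65 - 6336 = -6271)
Y = 1/54892 (Y = 1/(61163 - 6271) = 1/54892 ≈ 1.8218e-5)
1/(Y - 78319) = 1/(1/54892 - 78319) = 1/(-4299086547/54892) = -54892/4299086547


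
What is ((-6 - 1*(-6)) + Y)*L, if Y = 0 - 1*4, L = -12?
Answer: 48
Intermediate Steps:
Y = -4 (Y = 0 - 4 = -4)
((-6 - 1*(-6)) + Y)*L = ((-6 - 1*(-6)) - 4)*(-12) = ((-6 + 6) - 4)*(-12) = (0 - 4)*(-12) = -4*(-12) = 48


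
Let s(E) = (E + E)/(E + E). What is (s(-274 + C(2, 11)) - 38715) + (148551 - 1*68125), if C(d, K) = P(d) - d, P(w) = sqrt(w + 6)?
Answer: 41712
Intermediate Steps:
P(w) = sqrt(6 + w)
C(d, K) = sqrt(6 + d) - d
s(E) = 1 (s(E) = (2*E)/((2*E)) = (2*E)*(1/(2*E)) = 1)
(s(-274 + C(2, 11)) - 38715) + (148551 - 1*68125) = (1 - 38715) + (148551 - 1*68125) = -38714 + (148551 - 68125) = -38714 + 80426 = 41712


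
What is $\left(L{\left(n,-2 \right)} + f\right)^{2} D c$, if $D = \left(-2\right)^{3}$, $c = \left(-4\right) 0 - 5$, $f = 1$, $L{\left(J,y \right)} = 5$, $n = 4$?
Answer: $1440$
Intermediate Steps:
$c = -5$ ($c = 0 - 5 = -5$)
$D = -8$
$\left(L{\left(n,-2 \right)} + f\right)^{2} D c = \left(5 + 1\right)^{2} \left(-8\right) \left(-5\right) = 6^{2} \left(-8\right) \left(-5\right) = 36 \left(-8\right) \left(-5\right) = \left(-288\right) \left(-5\right) = 1440$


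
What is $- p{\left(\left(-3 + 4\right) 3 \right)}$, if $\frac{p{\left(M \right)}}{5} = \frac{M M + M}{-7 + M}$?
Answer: $15$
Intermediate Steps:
$p{\left(M \right)} = \frac{5 \left(M + M^{2}\right)}{-7 + M}$ ($p{\left(M \right)} = 5 \frac{M M + M}{-7 + M} = 5 \frac{M^{2} + M}{-7 + M} = 5 \frac{M + M^{2}}{-7 + M} = \frac{5 \left(M + M^{2}\right)}{-7 + M}$)
$- p{\left(\left(-3 + 4\right) 3 \right)} = - \frac{5 \left(-3 + 4\right) 3 \left(1 + \left(-3 + 4\right) 3\right)}{-7 + \left(-3 + 4\right) 3} = - \frac{5 \cdot 1 \cdot 3 \left(1 + 1 \cdot 3\right)}{-7 + 1 \cdot 3} = - \frac{5 \cdot 3 \left(1 + 3\right)}{-7 + 3} = - \frac{5 \cdot 3 \cdot 4}{-4} = - \frac{5 \cdot 3 \left(-1\right) 4}{4} = \left(-1\right) \left(-15\right) = 15$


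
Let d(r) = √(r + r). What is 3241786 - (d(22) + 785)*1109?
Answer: 2371221 - 2218*√11 ≈ 2.3639e+6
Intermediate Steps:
d(r) = √2*√r (d(r) = √(2*r) = √2*√r)
3241786 - (d(22) + 785)*1109 = 3241786 - (√2*√22 + 785)*1109 = 3241786 - (2*√11 + 785)*1109 = 3241786 - (785 + 2*√11)*1109 = 3241786 - (870565 + 2218*√11) = 3241786 + (-870565 - 2218*√11) = 2371221 - 2218*√11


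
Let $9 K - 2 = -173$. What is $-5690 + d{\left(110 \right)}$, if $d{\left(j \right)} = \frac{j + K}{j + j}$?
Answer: $- \frac{1251709}{220} \approx -5689.6$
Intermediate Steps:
$K = -19$ ($K = \frac{2}{9} + \frac{1}{9} \left(-173\right) = \frac{2}{9} - \frac{173}{9} = -19$)
$d{\left(j \right)} = \frac{-19 + j}{2 j}$ ($d{\left(j \right)} = \frac{j - 19}{j + j} = \frac{-19 + j}{2 j}$)
$-5690 + d{\left(110 \right)} = -5690 + \frac{-19 + 110}{2 \cdot 110} = -5690 + \frac{1}{2} \cdot \frac{1}{110} \cdot 91 = -5690 + \frac{91}{220} = - \frac{1251709}{220}$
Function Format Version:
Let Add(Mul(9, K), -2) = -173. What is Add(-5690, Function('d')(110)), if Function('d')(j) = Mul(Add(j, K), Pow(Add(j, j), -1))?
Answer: Rational(-1251709, 220) ≈ -5689.6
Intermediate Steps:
K = -19 (K = Add(Rational(2, 9), Mul(Rational(1, 9), -173)) = Add(Rational(2, 9), Rational(-173, 9)) = -19)
Function('d')(j) = Mul(Rational(1, 2), Pow(j, -1), Add(-19, j)) (Function('d')(j) = Mul(Add(j, -19), Pow(Add(j, j), -1)) = Mul(Add(-19, j), Pow(Mul(2, j), -1)) = Mul(Add(-19, j), Mul(Rational(1, 2), Pow(j, -1))) = Mul(Rational(1, 2), Pow(j, -1), Add(-19, j)))
Add(-5690, Function('d')(110)) = Add(-5690, Mul(Rational(1, 2), Pow(110, -1), Add(-19, 110))) = Add(-5690, Mul(Rational(1, 2), Rational(1, 110), 91)) = Add(-5690, Rational(91, 220)) = Rational(-1251709, 220)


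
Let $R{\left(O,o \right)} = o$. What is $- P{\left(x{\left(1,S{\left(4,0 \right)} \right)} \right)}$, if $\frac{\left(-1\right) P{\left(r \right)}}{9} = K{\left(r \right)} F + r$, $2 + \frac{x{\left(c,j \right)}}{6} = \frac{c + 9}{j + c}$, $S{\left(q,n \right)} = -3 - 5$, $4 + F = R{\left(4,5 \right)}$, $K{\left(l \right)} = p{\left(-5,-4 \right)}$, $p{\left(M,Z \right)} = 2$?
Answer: $- \frac{1170}{7} \approx -167.14$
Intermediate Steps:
$K{\left(l \right)} = 2$
$F = 1$ ($F = -4 + 5 = 1$)
$S{\left(q,n \right)} = -8$
$x{\left(c,j \right)} = -12 + \frac{6 \left(9 + c\right)}{c + j}$ ($x{\left(c,j \right)} = -12 + 6 \frac{c + 9}{j + c} = -12 + 6 \frac{9 + c}{c + j} = -12 + \frac{6 \left(9 + c\right)}{c + j}$)
$P{\left(r \right)} = -18 - 9 r$ ($P{\left(r \right)} = - 9 \left(2 \cdot 1 + r\right) = - 9 \left(2 + r\right) = -18 - 9 r$)
$- P{\left(x{\left(1,S{\left(4,0 \right)} \right)} \right)} = - (-18 - 9 \frac{6 \left(9 - 1 - -16\right)}{1 - 8}) = - (-18 - 9 \frac{6 \left(9 - 1 + 16\right)}{-7}) = - (-18 - 9 \cdot 6 \left(- \frac{1}{7}\right) 24) = - (-18 - - \frac{1296}{7}) = - (-18 + \frac{1296}{7}) = \left(-1\right) \frac{1170}{7} = - \frac{1170}{7}$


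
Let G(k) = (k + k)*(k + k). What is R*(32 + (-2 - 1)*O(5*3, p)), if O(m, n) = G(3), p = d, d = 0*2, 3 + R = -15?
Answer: 1368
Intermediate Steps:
R = -18 (R = -3 - 15 = -18)
G(k) = 4*k² (G(k) = (2*k)*(2*k) = 4*k²)
d = 0
p = 0
O(m, n) = 36 (O(m, n) = 4*3² = 4*9 = 36)
R*(32 + (-2 - 1)*O(5*3, p)) = -18*(32 + (-2 - 1)*36) = -18*(32 - 3*36) = -18*(32 - 108) = -18*(-76) = 1368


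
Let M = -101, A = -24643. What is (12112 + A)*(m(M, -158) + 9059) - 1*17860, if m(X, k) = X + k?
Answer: -110290660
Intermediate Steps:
(12112 + A)*(m(M, -158) + 9059) - 1*17860 = (12112 - 24643)*((-101 - 158) + 9059) - 1*17860 = -12531*(-259 + 9059) - 17860 = -12531*8800 - 17860 = -110272800 - 17860 = -110290660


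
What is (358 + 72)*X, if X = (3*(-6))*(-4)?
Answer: 30960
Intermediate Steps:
X = 72 (X = -18*(-4) = 72)
(358 + 72)*X = (358 + 72)*72 = 430*72 = 30960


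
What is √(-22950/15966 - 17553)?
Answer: I*√13811287182/887 ≈ 132.49*I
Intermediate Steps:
√(-22950/15966 - 17553) = √(-22950*1/15966 - 17553) = √(-1275/887 - 17553) = √(-15570786/887) = I*√13811287182/887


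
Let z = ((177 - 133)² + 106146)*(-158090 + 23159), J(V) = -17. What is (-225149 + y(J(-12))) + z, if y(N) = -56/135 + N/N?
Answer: -1968818061206/135 ≈ -1.4584e+10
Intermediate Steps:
y(N) = 79/135 (y(N) = -56*1/135 + 1 = -56/135 + 1 = 79/135)
z = -14583612342 (z = (44² + 106146)*(-134931) = (1936 + 106146)*(-134931) = 108082*(-134931) = -14583612342)
(-225149 + y(J(-12))) + z = (-225149 + 79/135) - 14583612342 = -30395036/135 - 14583612342 = -1968818061206/135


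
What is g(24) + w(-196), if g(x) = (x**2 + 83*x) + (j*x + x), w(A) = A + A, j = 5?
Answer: 2320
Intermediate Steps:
w(A) = 2*A
g(x) = x**2 + 89*x (g(x) = (x**2 + 83*x) + (5*x + x) = (x**2 + 83*x) + 6*x = x**2 + 89*x)
g(24) + w(-196) = 24*(89 + 24) + 2*(-196) = 24*113 - 392 = 2712 - 392 = 2320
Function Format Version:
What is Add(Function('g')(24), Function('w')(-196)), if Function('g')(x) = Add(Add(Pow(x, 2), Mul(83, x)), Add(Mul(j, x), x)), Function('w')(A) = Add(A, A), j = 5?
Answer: 2320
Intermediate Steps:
Function('w')(A) = Mul(2, A)
Function('g')(x) = Add(Pow(x, 2), Mul(89, x)) (Function('g')(x) = Add(Add(Pow(x, 2), Mul(83, x)), Add(Mul(5, x), x)) = Add(Add(Pow(x, 2), Mul(83, x)), Mul(6, x)) = Add(Pow(x, 2), Mul(89, x)))
Add(Function('g')(24), Function('w')(-196)) = Add(Mul(24, Add(89, 24)), Mul(2, -196)) = Add(Mul(24, 113), -392) = Add(2712, -392) = 2320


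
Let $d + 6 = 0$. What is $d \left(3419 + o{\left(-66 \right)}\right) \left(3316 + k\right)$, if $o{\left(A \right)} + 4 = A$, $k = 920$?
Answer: $-85118184$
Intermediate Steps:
$o{\left(A \right)} = -4 + A$
$d = -6$ ($d = -6 + 0 = -6$)
$d \left(3419 + o{\left(-66 \right)}\right) \left(3316 + k\right) = - 6 \left(3419 - 70\right) \left(3316 + 920\right) = - 6 \left(3419 - 70\right) 4236 = - 6 \cdot 3349 \cdot 4236 = \left(-6\right) 14186364 = -85118184$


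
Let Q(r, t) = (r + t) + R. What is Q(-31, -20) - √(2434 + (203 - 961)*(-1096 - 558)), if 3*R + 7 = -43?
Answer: -203/3 - 3*√139574 ≈ -1188.5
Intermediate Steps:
R = -50/3 (R = -7/3 + (⅓)*(-43) = -7/3 - 43/3 = -50/3 ≈ -16.667)
Q(r, t) = -50/3 + r + t (Q(r, t) = (r + t) - 50/3 = -50/3 + r + t)
Q(-31, -20) - √(2434 + (203 - 961)*(-1096 - 558)) = (-50/3 - 31 - 20) - √(2434 + (203 - 961)*(-1096 - 558)) = -203/3 - √(2434 - 758*(-1654)) = -203/3 - √(2434 + 1253732) = -203/3 - √1256166 = -203/3 - 3*√139574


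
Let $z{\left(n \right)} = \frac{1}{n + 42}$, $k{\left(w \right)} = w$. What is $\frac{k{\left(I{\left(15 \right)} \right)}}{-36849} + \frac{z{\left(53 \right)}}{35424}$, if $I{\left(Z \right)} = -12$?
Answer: $\frac{13473403}{41335734240} \approx 0.00032595$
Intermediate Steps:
$z{\left(n \right)} = \frac{1}{42 + n}$
$\frac{k{\left(I{\left(15 \right)} \right)}}{-36849} + \frac{z{\left(53 \right)}}{35424} = - \frac{12}{-36849} + \frac{1}{\left(42 + 53\right) 35424} = \left(-12\right) \left(- \frac{1}{36849}\right) + \frac{1}{95} \cdot \frac{1}{35424} = \frac{4}{12283} + \frac{1}{95} \cdot \frac{1}{35424} = \frac{4}{12283} + \frac{1}{3365280} = \frac{13473403}{41335734240}$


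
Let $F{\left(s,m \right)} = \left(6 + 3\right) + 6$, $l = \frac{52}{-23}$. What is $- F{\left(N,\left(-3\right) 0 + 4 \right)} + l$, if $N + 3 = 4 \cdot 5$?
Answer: $- \frac{397}{23} \approx -17.261$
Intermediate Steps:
$l = - \frac{52}{23}$ ($l = 52 \left(- \frac{1}{23}\right) = - \frac{52}{23} \approx -2.2609$)
$N = 17$ ($N = -3 + 4 \cdot 5 = -3 + 20 = 17$)
$F{\left(s,m \right)} = 15$ ($F{\left(s,m \right)} = 9 + 6 = 15$)
$- F{\left(N,\left(-3\right) 0 + 4 \right)} + l = \left(-1\right) 15 - \frac{52}{23} = -15 - \frac{52}{23} = - \frac{397}{23}$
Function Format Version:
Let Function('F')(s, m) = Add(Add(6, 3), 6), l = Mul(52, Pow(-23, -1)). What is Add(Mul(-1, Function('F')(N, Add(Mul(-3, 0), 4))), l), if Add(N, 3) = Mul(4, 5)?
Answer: Rational(-397, 23) ≈ -17.261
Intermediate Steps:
l = Rational(-52, 23) (l = Mul(52, Rational(-1, 23)) = Rational(-52, 23) ≈ -2.2609)
N = 17 (N = Add(-3, Mul(4, 5)) = Add(-3, 20) = 17)
Function('F')(s, m) = 15 (Function('F')(s, m) = Add(9, 6) = 15)
Add(Mul(-1, Function('F')(N, Add(Mul(-3, 0), 4))), l) = Add(Mul(-1, 15), Rational(-52, 23)) = Add(-15, Rational(-52, 23)) = Rational(-397, 23)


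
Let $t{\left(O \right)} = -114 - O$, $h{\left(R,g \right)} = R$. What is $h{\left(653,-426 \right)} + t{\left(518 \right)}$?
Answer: $21$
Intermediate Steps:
$h{\left(653,-426 \right)} + t{\left(518 \right)} = 653 - 632 = 21$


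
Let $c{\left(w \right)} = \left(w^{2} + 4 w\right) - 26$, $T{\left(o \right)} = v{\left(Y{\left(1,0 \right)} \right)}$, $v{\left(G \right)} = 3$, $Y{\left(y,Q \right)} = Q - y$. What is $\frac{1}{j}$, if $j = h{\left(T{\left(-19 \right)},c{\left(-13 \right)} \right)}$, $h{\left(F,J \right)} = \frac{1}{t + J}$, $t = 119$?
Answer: $210$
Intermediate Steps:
$T{\left(o \right)} = 3$
$c{\left(w \right)} = -26 + w^{2} + 4 w$
$h{\left(F,J \right)} = \frac{1}{119 + J}$
$j = \frac{1}{210}$ ($j = \frac{1}{119 + \left(-26 + \left(-13\right)^{2} + 4 \left(-13\right)\right)} = \frac{1}{119 - -91} = \frac{1}{119 + 91} = \frac{1}{210} \approx 0.0047619$)
$\frac{1}{j} = \frac{1}{\frac{1}{210}} = 210$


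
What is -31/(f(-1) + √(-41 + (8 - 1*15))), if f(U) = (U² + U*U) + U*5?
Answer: 31/19 + 124*I*√3/57 ≈ 1.6316 + 3.768*I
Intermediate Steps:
f(U) = 2*U² + 5*U (f(U) = (U² + U²) + 5*U = 2*U² + 5*U)
-31/(f(-1) + √(-41 + (8 - 1*15))) = -31/(-(5 + 2*(-1)) + √(-41 + (8 - 1*15))) = -31/(-(5 - 2) + √(-41 + (8 - 15))) = -31/(-1*3 + √(-41 - 7)) = -31/(-3 + √(-48)) = -31/(-3 + 4*I*√3)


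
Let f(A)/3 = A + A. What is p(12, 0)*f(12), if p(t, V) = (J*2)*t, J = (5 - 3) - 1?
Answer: 1728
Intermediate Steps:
f(A) = 6*A (f(A) = 3*(A + A) = 3*(2*A) = 6*A)
J = 1 (J = 2 - 1 = 1)
p(t, V) = 2*t (p(t, V) = (1*2)*t = 2*t)
p(12, 0)*f(12) = (2*12)*(6*12) = 24*72 = 1728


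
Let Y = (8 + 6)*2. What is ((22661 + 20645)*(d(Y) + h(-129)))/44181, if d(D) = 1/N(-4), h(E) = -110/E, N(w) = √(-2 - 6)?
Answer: 4763660/5699349 - 21653*I*√2/88362 ≈ 0.83582 - 0.34655*I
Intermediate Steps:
N(w) = 2*I*√2 (N(w) = √(-8) = 2*I*√2)
Y = 28 (Y = 14*2 = 28)
d(D) = -I*√2/4 (d(D) = 1/(2*I*√2) = -I*√2/4)
((22661 + 20645)*(d(Y) + h(-129)))/44181 = ((22661 + 20645)*(-I*√2/4 - 110/(-129)))/44181 = (43306*(-I*√2/4 - 110*(-1/129)))*(1/44181) = (43306*(-I*√2/4 + 110/129))*(1/44181) = (43306*(110/129 - I*√2/4))*(1/44181) = (4763660/129 - 21653*I*√2/2)*(1/44181) = 4763660/5699349 - 21653*I*√2/88362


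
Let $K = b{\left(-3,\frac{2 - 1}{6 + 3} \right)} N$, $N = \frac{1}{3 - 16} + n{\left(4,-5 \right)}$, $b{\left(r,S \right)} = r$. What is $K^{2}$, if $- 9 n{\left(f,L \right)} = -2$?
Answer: $\frac{289}{1521} \approx 0.19001$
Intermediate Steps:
$n{\left(f,L \right)} = \frac{2}{9}$ ($n{\left(f,L \right)} = \left(- \frac{1}{9}\right) \left(-2\right) = \frac{2}{9}$)
$N = \frac{17}{117}$ ($N = \frac{1}{3 - 16} + \frac{2}{9} = \frac{1}{-13} + \frac{2}{9} = - \frac{1}{13} + \frac{2}{9} = \frac{17}{117} \approx 0.1453$)
$K = - \frac{17}{39}$ ($K = \left(-3\right) \frac{17}{117} = - \frac{17}{39} \approx -0.4359$)
$K^{2} = \left(- \frac{17}{39}\right)^{2} = \frac{289}{1521}$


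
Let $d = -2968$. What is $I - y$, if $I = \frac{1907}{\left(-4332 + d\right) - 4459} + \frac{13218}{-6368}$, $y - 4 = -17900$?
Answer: $\frac{669954192657}{37440656} \approx 17894.0$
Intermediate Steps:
$y = -17896$ ($y = 4 - 17900 = -17896$)
$I = - \frac{83787119}{37440656}$ ($I = \frac{1907}{\left(-4332 - 2968\right) - 4459} + \frac{13218}{-6368} = \frac{1907}{-7300 - 4459} + 13218 \left(- \frac{1}{6368}\right) = \frac{1907}{-11759} - \frac{6609}{3184} = 1907 \left(- \frac{1}{11759}\right) - \frac{6609}{3184} = - \frac{1907}{11759} - \frac{6609}{3184} = - \frac{83787119}{37440656} \approx -2.2379$)
$I - y = - \frac{83787119}{37440656} - -17896 = - \frac{83787119}{37440656} + 17896 = \frac{669954192657}{37440656}$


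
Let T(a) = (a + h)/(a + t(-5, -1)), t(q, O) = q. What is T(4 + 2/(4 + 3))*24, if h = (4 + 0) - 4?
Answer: -144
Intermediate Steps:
h = 0 (h = 4 - 4 = 0)
T(a) = a/(-5 + a) (T(a) = (a + 0)/(a - 5) = a/(-5 + a))
T(4 + 2/(4 + 3))*24 = ((4 + 2/(4 + 3))/(-5 + (4 + 2/(4 + 3))))*24 = ((4 + 2/7)/(-5 + (4 + 2/7)))*24 = (30/(7*(-5 + 30/7)))*24 = (30/(7*(-5/7)))*24 = ((30/7)*(-7/5))*24 = -6*24 = -144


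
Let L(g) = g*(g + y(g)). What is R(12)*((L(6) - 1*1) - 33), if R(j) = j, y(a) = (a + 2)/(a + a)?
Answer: 72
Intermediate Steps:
y(a) = (2 + a)/(2*a) (y(a) = (2 + a)/((2*a)) = (2 + a)*(1/(2*a)) = (2 + a)/(2*a))
L(g) = g*(g + (2 + g)/(2*g))
R(12)*((L(6) - 1*1) - 33) = 12*(((1 + 6² + (½)*6) - 1*1) - 33) = 12*(((1 + 36 + 3) - 1) - 33) = 12*((40 - 1) - 33) = 12*(39 - 33) = 12*6 = 72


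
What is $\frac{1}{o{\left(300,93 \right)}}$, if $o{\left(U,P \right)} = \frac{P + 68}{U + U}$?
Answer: $\frac{600}{161} \approx 3.7267$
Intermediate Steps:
$o{\left(U,P \right)} = \frac{68 + P}{2 U}$
$\frac{1}{o{\left(300,93 \right)}} = \frac{1}{\frac{1}{2} \cdot \frac{1}{300} \left(68 + 93\right)} = \frac{1}{\frac{1}{2} \cdot \frac{1}{300} \cdot 161} = \frac{1}{\frac{161}{600}} = \frac{600}{161}$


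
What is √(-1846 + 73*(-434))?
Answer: 2*I*√8382 ≈ 183.11*I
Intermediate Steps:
√(-1846 + 73*(-434)) = √(-1846 - 31682) = √(-33528) = 2*I*√8382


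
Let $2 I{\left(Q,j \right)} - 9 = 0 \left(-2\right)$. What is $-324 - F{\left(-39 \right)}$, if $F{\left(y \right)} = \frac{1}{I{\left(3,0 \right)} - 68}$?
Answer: $- \frac{41146}{127} \approx -323.98$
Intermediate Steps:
$I{\left(Q,j \right)} = \frac{9}{2}$ ($I{\left(Q,j \right)} = \frac{9}{2} + \frac{0 \left(-2\right)}{2} = \frac{9}{2} + \frac{1}{2} \cdot 0 = \frac{9}{2} + 0 = \frac{9}{2}$)
$F{\left(y \right)} = - \frac{2}{127}$ ($F{\left(y \right)} = \frac{1}{\frac{9}{2} - 68} = \frac{1}{- \frac{127}{2}} = - \frac{2}{127}$)
$-324 - F{\left(-39 \right)} = -324 - - \frac{2}{127} = -324 + \frac{2}{127} = - \frac{41146}{127}$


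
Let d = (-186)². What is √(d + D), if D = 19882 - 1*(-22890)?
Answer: 2*√19342 ≈ 278.15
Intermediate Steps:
d = 34596
D = 42772 (D = 19882 + 22890 = 42772)
√(d + D) = √(34596 + 42772) = √77368 = 2*√19342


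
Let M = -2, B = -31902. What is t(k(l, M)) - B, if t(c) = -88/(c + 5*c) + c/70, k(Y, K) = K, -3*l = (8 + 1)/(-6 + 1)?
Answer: 3350477/105 ≈ 31909.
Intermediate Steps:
l = ⅗ (l = -(8 + 1)/(3*(-6 + 1)) = -3/(-5) = -3*(-1)/5 = -⅓*(-9/5) = ⅗ ≈ 0.60000)
t(c) = -44/(3*c) + c/70 (t(c) = -88*1/(6*c) + c*(1/70) = -44/(3*c) + c/70)
t(k(l, M)) - B = (-44/3/(-2) + (1/70)*(-2)) - 1*(-31902) = (-44/3*(-½) - 1/35) + 31902 = (22/3 - 1/35) + 31902 = 767/105 + 31902 = 3350477/105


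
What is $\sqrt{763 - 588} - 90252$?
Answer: $-90252 + 5 \sqrt{7} \approx -90239.0$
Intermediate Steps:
$\sqrt{763 - 588} - 90252 = \sqrt{175} - 90252 = 5 \sqrt{7} - 90252 = -90252 + 5 \sqrt{7}$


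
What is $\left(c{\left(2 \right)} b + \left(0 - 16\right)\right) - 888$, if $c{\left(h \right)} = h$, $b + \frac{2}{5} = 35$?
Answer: $- \frac{4174}{5} \approx -834.8$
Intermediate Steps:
$b = \frac{173}{5}$ ($b = - \frac{2}{5} + 35 = \frac{173}{5} \approx 34.6$)
$\left(c{\left(2 \right)} b + \left(0 - 16\right)\right) - 888 = \left(2 \cdot \frac{173}{5} + \left(0 - 16\right)\right) - 888 = \left(\frac{346}{5} + \left(0 - 16\right)\right) - 888 = \left(\frac{346}{5} - 16\right) - 888 = \frac{266}{5} - 888 = - \frac{4174}{5}$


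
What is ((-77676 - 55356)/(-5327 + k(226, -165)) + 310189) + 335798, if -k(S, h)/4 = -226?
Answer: 2857333533/4423 ≈ 6.4602e+5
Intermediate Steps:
k(S, h) = 904 (k(S, h) = -4*(-226) = 904)
((-77676 - 55356)/(-5327 + k(226, -165)) + 310189) + 335798 = ((-77676 - 55356)/(-5327 + 904) + 310189) + 335798 = (-133032/(-4423) + 310189) + 335798 = (-133032*(-1/4423) + 310189) + 335798 = (133032/4423 + 310189) + 335798 = 1372098979/4423 + 335798 = 2857333533/4423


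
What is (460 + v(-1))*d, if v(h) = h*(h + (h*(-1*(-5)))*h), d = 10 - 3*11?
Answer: -10488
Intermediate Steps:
d = -23 (d = 10 - 33 = -23)
v(h) = h*(h + 5*h²) (v(h) = h*(h + (h*5)*h) = h*(h + (5*h)*h) = h*(h + 5*h²))
(460 + v(-1))*d = (460 + (-1)²*(1 + 5*(-1)))*(-23) = (460 + 1*(1 - 5))*(-23) = (460 + 1*(-4))*(-23) = (460 - 4)*(-23) = 456*(-23) = -10488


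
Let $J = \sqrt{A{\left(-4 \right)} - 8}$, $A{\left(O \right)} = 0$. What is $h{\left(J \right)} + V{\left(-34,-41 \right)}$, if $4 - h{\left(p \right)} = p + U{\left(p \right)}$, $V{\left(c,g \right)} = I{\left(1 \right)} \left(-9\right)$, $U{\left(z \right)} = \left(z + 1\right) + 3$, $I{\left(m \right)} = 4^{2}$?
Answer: $-144 - 4 i \sqrt{2} \approx -144.0 - 5.6569 i$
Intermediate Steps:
$I{\left(m \right)} = 16$
$U{\left(z \right)} = 4 + z$ ($U{\left(z \right)} = \left(1 + z\right) + 3 = 4 + z$)
$J = 2 i \sqrt{2}$ ($J = \sqrt{0 - 8} = \sqrt{-8} = 2 i \sqrt{2} \approx 2.8284 i$)
$V{\left(c,g \right)} = -144$ ($V{\left(c,g \right)} = 16 \left(-9\right) = -144$)
$h{\left(p \right)} = - 2 p$ ($h{\left(p \right)} = 4 - \left(p + \left(4 + p\right)\right) = 4 - \left(4 + 2 p\right) = - 2 p$)
$h{\left(J \right)} + V{\left(-34,-41 \right)} = - 2 \cdot 2 i \sqrt{2} - 144 = - 4 i \sqrt{2} - 144 = -144 - 4 i \sqrt{2}$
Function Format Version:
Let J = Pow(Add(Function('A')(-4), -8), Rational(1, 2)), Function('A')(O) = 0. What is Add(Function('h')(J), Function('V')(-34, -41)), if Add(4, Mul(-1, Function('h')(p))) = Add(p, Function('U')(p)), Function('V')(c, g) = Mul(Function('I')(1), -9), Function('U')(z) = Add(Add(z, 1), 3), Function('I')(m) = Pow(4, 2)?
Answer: Add(-144, Mul(-4, I, Pow(2, Rational(1, 2)))) ≈ Add(-144.00, Mul(-5.6569, I))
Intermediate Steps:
Function('I')(m) = 16
Function('U')(z) = Add(4, z) (Function('U')(z) = Add(Add(1, z), 3) = Add(4, z))
J = Mul(2, I, Pow(2, Rational(1, 2))) (J = Pow(Add(0, -8), Rational(1, 2)) = Pow(-8, Rational(1, 2)) = Mul(2, I, Pow(2, Rational(1, 2))) ≈ Mul(2.8284, I))
Function('V')(c, g) = -144 (Function('V')(c, g) = Mul(16, -9) = -144)
Function('h')(p) = Mul(-2, p) (Function('h')(p) = Add(4, Mul(-1, Add(p, Add(4, p)))) = Add(4, Mul(-1, Add(4, Mul(2, p)))) = Add(4, Add(-4, Mul(-2, p))) = Mul(-2, p))
Add(Function('h')(J), Function('V')(-34, -41)) = Add(Mul(-2, Mul(2, I, Pow(2, Rational(1, 2)))), -144) = Add(Mul(-4, I, Pow(2, Rational(1, 2))), -144) = Add(-144, Mul(-4, I, Pow(2, Rational(1, 2))))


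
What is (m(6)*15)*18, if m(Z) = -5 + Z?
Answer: 270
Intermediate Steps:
(m(6)*15)*18 = ((-5 + 6)*15)*18 = (1*15)*18 = 15*18 = 270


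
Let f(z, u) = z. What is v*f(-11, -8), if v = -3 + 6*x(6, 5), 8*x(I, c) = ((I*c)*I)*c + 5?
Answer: -29733/4 ≈ -7433.3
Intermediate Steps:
x(I, c) = 5/8 + I**2*c**2/8 (x(I, c) = (((I*c)*I)*c + 5)/8 = ((c*I**2)*c + 5)/8 = (I**2*c**2 + 5)/8 = (5 + I**2*c**2)/8 = 5/8 + I**2*c**2/8)
v = 2703/4 (v = -3 + 6*(5/8 + (1/8)*6**2*5**2) = -3 + 6*(5/8 + (1/8)*36*25) = -3 + 6*(5/8 + 225/2) = -3 + 6*(905/8) = -3 + 2715/4 = 2703/4 ≈ 675.75)
v*f(-11, -8) = (2703/4)*(-11) = -29733/4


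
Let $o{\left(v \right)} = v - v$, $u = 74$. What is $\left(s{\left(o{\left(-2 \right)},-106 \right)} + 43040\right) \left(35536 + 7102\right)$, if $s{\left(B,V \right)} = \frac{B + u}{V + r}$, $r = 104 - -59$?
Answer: $\frac{104606107852}{57} \approx 1.8352 \cdot 10^{9}$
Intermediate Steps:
$r = 163$ ($r = 104 + 59 = 163$)
$o{\left(v \right)} = 0$
$s{\left(B,V \right)} = \frac{74 + B}{163 + V}$ ($s{\left(B,V \right)} = \frac{B + 74}{V + 163} = \frac{74 + B}{163 + V}$)
$\left(s{\left(o{\left(-2 \right)},-106 \right)} + 43040\right) \left(35536 + 7102\right) = \left(\frac{74 + 0}{163 - 106} + 43040\right) \left(35536 + 7102\right) = \left(\frac{1}{57} \cdot 74 + 43040\right) 42638 = \left(\frac{74}{57} + 43040\right) 42638 = \frac{2453354}{57} \cdot 42638 = \frac{104606107852}{57}$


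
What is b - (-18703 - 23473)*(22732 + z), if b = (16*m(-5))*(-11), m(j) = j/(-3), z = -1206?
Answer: 2723640848/3 ≈ 9.0788e+8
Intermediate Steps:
m(j) = -j/3 (m(j) = j*(-1/3) = -j/3)
b = -880/3 (b = (16*(-1/3*(-5)))*(-11) = (16*(5/3))*(-11) = (80/3)*(-11) = -880/3 ≈ -293.33)
b - (-18703 - 23473)*(22732 + z) = -880/3 - (-18703 - 23473)*(22732 - 1206) = -880/3 - (-42176)*21526 = -880/3 - 1*(-907880576) = -880/3 + 907880576 = 2723640848/3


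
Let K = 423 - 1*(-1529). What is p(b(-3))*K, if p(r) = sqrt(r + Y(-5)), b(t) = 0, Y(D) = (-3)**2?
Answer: 5856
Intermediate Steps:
Y(D) = 9
p(r) = sqrt(9 + r) (p(r) = sqrt(r + 9) = sqrt(9 + r))
K = 1952 (K = 423 + 1529 = 1952)
p(b(-3))*K = sqrt(9 + 0)*1952 = sqrt(9)*1952 = 3*1952 = 5856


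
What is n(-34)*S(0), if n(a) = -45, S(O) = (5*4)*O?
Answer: 0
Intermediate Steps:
S(O) = 20*O
n(-34)*S(0) = -900*0 = -45*0 = 0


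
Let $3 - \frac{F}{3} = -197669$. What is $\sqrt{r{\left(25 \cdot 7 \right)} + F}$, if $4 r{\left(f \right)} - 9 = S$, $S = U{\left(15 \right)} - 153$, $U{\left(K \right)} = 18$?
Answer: $\frac{\sqrt{2371938}}{2} \approx 770.05$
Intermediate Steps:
$F = 593016$ ($F = 9 - -593007 = 9 + 593007 = 593016$)
$S = -135$ ($S = 18 - 153 = -135$)
$r{\left(f \right)} = - \frac{63}{2}$ ($r{\left(f \right)} = \frac{9}{4} + \frac{1}{4} \left(-135\right) = \frac{9}{4} - \frac{135}{4} = - \frac{63}{2}$)
$\sqrt{r{\left(25 \cdot 7 \right)} + F} = \sqrt{- \frac{63}{2} + 593016} = \sqrt{\frac{1185969}{2}} = \frac{\sqrt{2371938}}{2}$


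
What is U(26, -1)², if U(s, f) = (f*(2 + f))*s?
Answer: 676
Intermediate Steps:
U(s, f) = f*s*(2 + f)
U(26, -1)² = (-1*26*(2 - 1))² = (-1*26*1)² = (-26)² = 676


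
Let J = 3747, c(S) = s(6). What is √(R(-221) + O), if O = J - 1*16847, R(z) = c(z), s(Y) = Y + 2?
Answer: 2*I*√3273 ≈ 114.42*I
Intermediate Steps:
s(Y) = 2 + Y
c(S) = 8 (c(S) = 2 + 6 = 8)
R(z) = 8
O = -13100 (O = 3747 - 1*16847 = 3747 - 16847 = -13100)
√(R(-221) + O) = √(8 - 13100) = √(-13092) = 2*I*√3273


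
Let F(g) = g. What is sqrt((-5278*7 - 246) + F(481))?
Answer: 3*I*sqrt(4079) ≈ 191.6*I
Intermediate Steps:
sqrt((-5278*7 - 246) + F(481)) = sqrt((-5278*7 - 246) + 481) = sqrt((-182*203 - 246) + 481) = sqrt((-36946 - 246) + 481) = sqrt(-37192 + 481) = sqrt(-36711) = 3*I*sqrt(4079)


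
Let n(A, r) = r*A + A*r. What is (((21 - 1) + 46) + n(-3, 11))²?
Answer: 0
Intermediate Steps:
n(A, r) = 2*A*r (n(A, r) = A*r + A*r = 2*A*r)
(((21 - 1) + 46) + n(-3, 11))² = (((21 - 1) + 46) + 2*(-3)*11)² = ((20 + 46) - 66)² = (66 - 66)² = 0² = 0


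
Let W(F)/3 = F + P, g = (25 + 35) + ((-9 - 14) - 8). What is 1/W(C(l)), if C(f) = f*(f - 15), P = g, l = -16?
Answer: 1/1575 ≈ 0.00063492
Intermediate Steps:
g = 29 (g = 60 + (-23 - 8) = 60 - 31 = 29)
P = 29
C(f) = f*(-15 + f)
W(F) = 87 + 3*F (W(F) = 3*(F + 29) = 3*(29 + F) = 87 + 3*F)
1/W(C(l)) = 1/(87 + 3*(-16*(-15 - 16))) = 1/(87 + 3*(-16*(-31))) = 1/(87 + 3*496) = 1/(87 + 1488) = 1/1575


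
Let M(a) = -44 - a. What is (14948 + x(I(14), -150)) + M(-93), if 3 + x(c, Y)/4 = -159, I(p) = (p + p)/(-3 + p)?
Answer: 14349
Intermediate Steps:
I(p) = 2*p/(-3 + p) (I(p) = (2*p)/(-3 + p) = 2*p/(-3 + p))
x(c, Y) = -648 (x(c, Y) = -12 + 4*(-159) = -12 - 636 = -648)
(14948 + x(I(14), -150)) + M(-93) = (14948 - 648) + (-44 - 1*(-93)) = 14300 + (-44 + 93) = 14300 + 49 = 14349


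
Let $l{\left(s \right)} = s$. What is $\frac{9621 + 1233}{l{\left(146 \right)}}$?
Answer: $\frac{5427}{73} \approx 74.342$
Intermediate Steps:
$\frac{9621 + 1233}{l{\left(146 \right)}} = \frac{9621 + 1233}{146} = 10854 \cdot \frac{1}{146} = \frac{5427}{73}$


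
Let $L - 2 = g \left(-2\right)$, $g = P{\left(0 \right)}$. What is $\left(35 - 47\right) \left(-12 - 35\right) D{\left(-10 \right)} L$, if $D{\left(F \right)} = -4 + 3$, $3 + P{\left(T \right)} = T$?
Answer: $-4512$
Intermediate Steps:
$P{\left(T \right)} = -3 + T$
$D{\left(F \right)} = -1$
$g = -3$ ($g = -3 + 0 = -3$)
$L = 8$ ($L = 2 - -6 = 2 + 6 = 8$)
$\left(35 - 47\right) \left(-12 - 35\right) D{\left(-10 \right)} L = \left(35 - 47\right) \left(-12 - 35\right) \left(-1\right) 8 = \left(-12\right) \left(-47\right) \left(-1\right) 8 = 564 \left(-1\right) 8 = \left(-564\right) 8 = -4512$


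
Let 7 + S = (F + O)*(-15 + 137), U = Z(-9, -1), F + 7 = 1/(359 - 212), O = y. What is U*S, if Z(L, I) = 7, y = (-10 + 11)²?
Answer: -108511/21 ≈ -5167.2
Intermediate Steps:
y = 1 (y = 1² = 1)
O = 1
F = -1028/147 (F = -7 + 1/(359 - 212) = -7 + 1/147 = -1028/147 ≈ -6.9932)
U = 7
S = -108511/147 (S = -7 + (-1028/147 + 1)*(-15 + 137) = -7 - 881/147*122 = -7 - 107482/147 = -108511/147 ≈ -738.17)
U*S = 7*(-108511/147) = -108511/21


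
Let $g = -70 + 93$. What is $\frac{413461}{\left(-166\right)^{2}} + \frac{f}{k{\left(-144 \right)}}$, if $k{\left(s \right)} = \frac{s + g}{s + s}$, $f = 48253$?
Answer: $\frac{382992013165}{3334276} \approx 1.1487 \cdot 10^{5}$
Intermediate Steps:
$g = 23$
$k{\left(s \right)} = \frac{23 + s}{2 s}$ ($k{\left(s \right)} = \frac{s + 23}{s + s} = \frac{23 + s}{2 s}$)
$\frac{413461}{\left(-166\right)^{2}} + \frac{f}{k{\left(-144 \right)}} = \frac{413461}{\left(-166\right)^{2}} + \frac{48253}{\frac{1}{2} \frac{1}{-144} \left(23 - 144\right)} = \frac{413461}{27556} + \frac{48253}{\frac{1}{2} \left(- \frac{1}{144}\right) \left(-121\right)} = 413461 \cdot \frac{1}{27556} + \frac{48253}{\frac{121}{288}} = \frac{413461}{27556} + 48253 \cdot \frac{288}{121} = \frac{413461}{27556} + \frac{13896864}{121} = \frac{382992013165}{3334276}$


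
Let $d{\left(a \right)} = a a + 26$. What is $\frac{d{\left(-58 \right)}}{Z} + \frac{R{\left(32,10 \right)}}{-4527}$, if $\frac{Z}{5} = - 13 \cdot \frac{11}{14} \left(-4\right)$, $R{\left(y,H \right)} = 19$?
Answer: $\frac{10739854}{647361} \approx 16.59$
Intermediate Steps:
$d{\left(a \right)} = 26 + a^{2}$ ($d{\left(a \right)} = a^{2} + 26 = 26 + a^{2}$)
$Z = \frac{1430}{7}$ ($Z = 5 - 13 \cdot \frac{11}{14} \left(-4\right) = 5 - 13 \cdot 11 \cdot \frac{1}{14} \left(-4\right) = 5 \left(-13\right) \frac{11}{14} \left(-4\right) = 5 \left(\left(- \frac{143}{14}\right) \left(-4\right)\right) = 5 \cdot \frac{286}{7} = \frac{1430}{7} \approx 204.29$)
$\frac{d{\left(-58 \right)}}{Z} + \frac{R{\left(32,10 \right)}}{-4527} = \frac{26 + \left(-58\right)^{2}}{\frac{1430}{7}} + \frac{19}{-4527} = \left(26 + 3364\right) \frac{7}{1430} + 19 \left(- \frac{1}{4527}\right) = 3390 \cdot \frac{7}{1430} - \frac{19}{4527} = \frac{2373}{143} - \frac{19}{4527} = \frac{10739854}{647361}$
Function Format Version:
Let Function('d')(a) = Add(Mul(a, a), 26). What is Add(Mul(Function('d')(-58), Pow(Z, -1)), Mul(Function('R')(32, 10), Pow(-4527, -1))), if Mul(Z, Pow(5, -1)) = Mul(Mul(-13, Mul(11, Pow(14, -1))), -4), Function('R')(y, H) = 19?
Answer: Rational(10739854, 647361) ≈ 16.590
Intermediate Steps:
Function('d')(a) = Add(26, Pow(a, 2)) (Function('d')(a) = Add(Pow(a, 2), 26) = Add(26, Pow(a, 2)))
Z = Rational(1430, 7) (Z = Mul(5, Mul(Mul(-13, Mul(11, Pow(14, -1))), -4)) = Mul(5, Mul(Mul(-13, Mul(11, Rational(1, 14))), -4)) = Mul(5, Mul(Mul(-13, Rational(11, 14)), -4)) = Mul(5, Mul(Rational(-143, 14), -4)) = Mul(5, Rational(286, 7)) = Rational(1430, 7) ≈ 204.29)
Add(Mul(Function('d')(-58), Pow(Z, -1)), Mul(Function('R')(32, 10), Pow(-4527, -1))) = Add(Mul(Add(26, Pow(-58, 2)), Pow(Rational(1430, 7), -1)), Mul(19, Pow(-4527, -1))) = Add(Mul(Add(26, 3364), Rational(7, 1430)), Mul(19, Rational(-1, 4527))) = Add(Mul(3390, Rational(7, 1430)), Rational(-19, 4527)) = Add(Rational(2373, 143), Rational(-19, 4527)) = Rational(10739854, 647361)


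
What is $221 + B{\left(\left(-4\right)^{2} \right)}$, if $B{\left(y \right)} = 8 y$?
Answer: $349$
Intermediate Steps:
$221 + B{\left(\left(-4\right)^{2} \right)} = 221 + 8 \left(-4\right)^{2} = 221 + 8 \cdot 16 = 221 + 128 = 349$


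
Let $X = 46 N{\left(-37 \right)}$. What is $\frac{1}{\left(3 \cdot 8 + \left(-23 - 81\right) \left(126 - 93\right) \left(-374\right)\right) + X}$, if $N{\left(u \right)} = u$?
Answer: $\frac{1}{1281890} \approx 7.801 \cdot 10^{-7}$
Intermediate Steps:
$X = -1702$ ($X = 46 \left(-37\right) = -1702$)
$\frac{1}{\left(3 \cdot 8 + \left(-23 - 81\right) \left(126 - 93\right) \left(-374\right)\right) + X} = \frac{1}{\left(3 \cdot 8 + \left(-23 - 81\right) \left(126 - 93\right) \left(-374\right)\right) - 1702} = \frac{1}{\left(24 + \left(-104\right) 33 \left(-374\right)\right) - 1702} = \frac{1}{\left(24 - -1283568\right) - 1702} = \frac{1}{\left(24 + 1283568\right) - 1702} = \frac{1}{1283592 - 1702} = \frac{1}{1281890}$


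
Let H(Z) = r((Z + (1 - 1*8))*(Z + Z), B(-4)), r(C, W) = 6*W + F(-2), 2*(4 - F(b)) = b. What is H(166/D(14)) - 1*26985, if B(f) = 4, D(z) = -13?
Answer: -26956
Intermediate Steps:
F(b) = 4 - b/2
r(C, W) = 5 + 6*W (r(C, W) = 6*W + (4 - 1/2*(-2)) = 6*W + (4 + 1) = 6*W + 5 = 5 + 6*W)
H(Z) = 29 (H(Z) = 5 + 6*4 = 5 + 24 = 29)
H(166/D(14)) - 1*26985 = 29 - 1*26985 = 29 - 26985 = -26956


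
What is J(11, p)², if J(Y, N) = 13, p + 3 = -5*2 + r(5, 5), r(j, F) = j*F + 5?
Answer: 169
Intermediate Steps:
r(j, F) = 5 + F*j (r(j, F) = F*j + 5 = 5 + F*j)
p = 17 (p = -3 + (-5*2 + (5 + 5*5)) = -3 + (-10 + (5 + 25)) = -3 + (-10 + 30) = -3 + 20 = 17)
J(11, p)² = 13² = 169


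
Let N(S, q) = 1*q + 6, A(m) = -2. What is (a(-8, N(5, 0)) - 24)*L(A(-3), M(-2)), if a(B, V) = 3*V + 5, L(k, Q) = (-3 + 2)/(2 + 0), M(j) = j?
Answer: ½ ≈ 0.50000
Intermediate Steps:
N(S, q) = 6 + q (N(S, q) = q + 6 = 6 + q)
L(k, Q) = -½ (L(k, Q) = -1/2 = -1*½ = -½)
a(B, V) = 5 + 3*V
(a(-8, N(5, 0)) - 24)*L(A(-3), M(-2)) = ((5 + 3*(6 + 0)) - 24)*(-½) = ((5 + 3*6) - 24)*(-½) = ((5 + 18) - 24)*(-½) = (23 - 24)*(-½) = -1*(-½) = ½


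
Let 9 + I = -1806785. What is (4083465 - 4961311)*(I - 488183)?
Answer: 2014636379542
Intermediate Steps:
I = -1806794 (I = -9 - 1806785 = -1806794)
(4083465 - 4961311)*(I - 488183) = (4083465 - 4961311)*(-1806794 - 488183) = -877846*(-2294977) = 2014636379542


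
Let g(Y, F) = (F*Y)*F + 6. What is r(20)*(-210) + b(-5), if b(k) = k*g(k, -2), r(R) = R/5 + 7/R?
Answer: -1687/2 ≈ -843.50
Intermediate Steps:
g(Y, F) = 6 + Y*F² (g(Y, F) = Y*F² + 6 = 6 + Y*F²)
r(R) = 7/R + R/5 (r(R) = R*(⅕) + 7/R = R/5 + 7/R = 7/R + R/5)
b(k) = k*(6 + 4*k) (b(k) = k*(6 + k*(-2)²) = k*(6 + k*4) = k*(6 + 4*k))
r(20)*(-210) + b(-5) = (7/20 + (⅕)*20)*(-210) + 2*(-5)*(3 + 2*(-5)) = (7*(1/20) + 4)*(-210) + 2*(-5)*(3 - 10) = (7/20 + 4)*(-210) + 2*(-5)*(-7) = (87/20)*(-210) + 70 = -1827/2 + 70 = -1687/2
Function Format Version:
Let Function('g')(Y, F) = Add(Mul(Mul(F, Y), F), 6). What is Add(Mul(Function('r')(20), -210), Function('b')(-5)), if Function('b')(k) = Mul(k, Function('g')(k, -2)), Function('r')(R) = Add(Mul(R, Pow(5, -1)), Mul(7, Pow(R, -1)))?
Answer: Rational(-1687, 2) ≈ -843.50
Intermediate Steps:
Function('g')(Y, F) = Add(6, Mul(Y, Pow(F, 2))) (Function('g')(Y, F) = Add(Mul(Y, Pow(F, 2)), 6) = Add(6, Mul(Y, Pow(F, 2))))
Function('r')(R) = Add(Mul(7, Pow(R, -1)), Mul(Rational(1, 5), R)) (Function('r')(R) = Add(Mul(R, Rational(1, 5)), Mul(7, Pow(R, -1))) = Add(Mul(Rational(1, 5), R), Mul(7, Pow(R, -1))) = Add(Mul(7, Pow(R, -1)), Mul(Rational(1, 5), R)))
Function('b')(k) = Mul(k, Add(6, Mul(4, k))) (Function('b')(k) = Mul(k, Add(6, Mul(k, Pow(-2, 2)))) = Mul(k, Add(6, Mul(k, 4))) = Mul(k, Add(6, Mul(4, k))))
Add(Mul(Function('r')(20), -210), Function('b')(-5)) = Add(Mul(Add(Mul(7, Pow(20, -1)), Mul(Rational(1, 5), 20)), -210), Mul(2, -5, Add(3, Mul(2, -5)))) = Add(Mul(Add(Mul(7, Rational(1, 20)), 4), -210), Mul(2, -5, Add(3, -10))) = Add(Mul(Add(Rational(7, 20), 4), -210), Mul(2, -5, -7)) = Add(Mul(Rational(87, 20), -210), 70) = Add(Rational(-1827, 2), 70) = Rational(-1687, 2)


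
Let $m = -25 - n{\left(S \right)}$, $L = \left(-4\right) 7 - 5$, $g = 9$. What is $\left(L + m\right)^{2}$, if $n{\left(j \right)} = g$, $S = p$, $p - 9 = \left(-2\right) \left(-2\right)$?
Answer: $4489$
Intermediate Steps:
$p = 13$ ($p = 9 - -4 = 9 + 4 = 13$)
$S = 13$
$n{\left(j \right)} = 9$
$L = -33$ ($L = -28 - 5 = -33$)
$m = -34$ ($m = -25 - 9 = -34$)
$\left(L + m\right)^{2} = \left(-33 - 34\right)^{2} = \left(-67\right)^{2} = 4489$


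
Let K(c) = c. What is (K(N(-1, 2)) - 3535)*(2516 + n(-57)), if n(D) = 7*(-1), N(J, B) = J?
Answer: -8871824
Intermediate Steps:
n(D) = -7
(K(N(-1, 2)) - 3535)*(2516 + n(-57)) = (-1 - 3535)*(2516 - 7) = -3536*2509 = -8871824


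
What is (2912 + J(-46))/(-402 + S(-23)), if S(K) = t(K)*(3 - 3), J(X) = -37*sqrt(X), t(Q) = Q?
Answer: -1456/201 + 37*I*sqrt(46)/402 ≈ -7.2438 + 0.62424*I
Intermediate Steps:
S(K) = 0 (S(K) = K*(3 - 3) = K*0 = 0)
(2912 + J(-46))/(-402 + S(-23)) = (2912 - 37*I*sqrt(46))/(-402 + 0) = (2912 - 37*I*sqrt(46))/(-402) = (2912 - 37*I*sqrt(46))*(-1/402) = -1456/201 + 37*I*sqrt(46)/402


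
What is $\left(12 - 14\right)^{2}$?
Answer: $4$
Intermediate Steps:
$\left(12 - 14\right)^{2} = \left(-2\right)^{2} = 4$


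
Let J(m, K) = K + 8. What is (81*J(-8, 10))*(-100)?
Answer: -145800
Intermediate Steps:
J(m, K) = 8 + K
(81*J(-8, 10))*(-100) = (81*(8 + 10))*(-100) = (81*18)*(-100) = 1458*(-100) = -145800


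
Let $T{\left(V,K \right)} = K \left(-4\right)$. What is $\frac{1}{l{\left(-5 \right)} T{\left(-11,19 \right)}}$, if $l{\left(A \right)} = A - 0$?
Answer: $\frac{1}{380} \approx 0.0026316$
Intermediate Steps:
$T{\left(V,K \right)} = - 4 K$
$l{\left(A \right)} = A$ ($l{\left(A \right)} = A + 0 = A$)
$\frac{1}{l{\left(-5 \right)} T{\left(-11,19 \right)}} = \frac{1}{\left(-5\right) \left(\left(-4\right) 19\right)} = \frac{1}{\left(-5\right) \left(-76\right)} = \frac{1}{380}$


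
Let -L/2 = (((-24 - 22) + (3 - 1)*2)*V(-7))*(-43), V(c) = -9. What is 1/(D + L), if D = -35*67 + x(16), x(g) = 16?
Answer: 1/30179 ≈ 3.3136e-5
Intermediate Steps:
D = -2329 (D = -35*67 + 16 = -2345 + 16 = -2329)
L = 32508 (L = -2*((-24 - 22) + (3 - 1)*2)*(-9)*(-43) = -2*(-46 + 2*2)*(-9)*(-43) = -2*(-46 + 4)*(-9)*(-43) = -2*(-42*(-9))*(-43) = -756*(-43) = -2*(-16254) = 32508)
1/(D + L) = 1/(-2329 + 32508) = 1/30179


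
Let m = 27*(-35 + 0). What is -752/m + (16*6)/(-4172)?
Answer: 15544/20115 ≈ 0.77276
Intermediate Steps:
m = -945 (m = 27*(-35) = -945)
-752/m + (16*6)/(-4172) = -752/(-945) + (16*6)/(-4172) = -752*(-1/945) + 96*(-1/4172) = 752/945 - 24/1043 = 15544/20115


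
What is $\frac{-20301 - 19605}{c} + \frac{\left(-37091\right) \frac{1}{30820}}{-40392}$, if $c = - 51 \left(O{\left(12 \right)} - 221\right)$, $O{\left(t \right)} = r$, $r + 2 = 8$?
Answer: $- \frac{38963005523}{10705980384} \approx -3.6394$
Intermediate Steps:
$r = 6$ ($r = -2 + 8 = 6$)
$O{\left(t \right)} = 6$
$c = 10965$ ($c = - 51 \left(6 - 221\right) = \left(-51\right) \left(-215\right) = 10965$)
$\frac{-20301 - 19605}{c} + \frac{\left(-37091\right) \frac{1}{30820}}{-40392} = \frac{-20301 - 19605}{10965} + \frac{\left(-37091\right) \frac{1}{30820}}{-40392} = \left(-20301 - 19605\right) \frac{1}{10965} + \left(-37091\right) \frac{1}{30820} \left(- \frac{1}{40392}\right) = \left(-39906\right) \frac{1}{10965} - - \frac{37091}{1244881440} = - \frac{13302}{3655} + \frac{37091}{1244881440} = - \frac{38963005523}{10705980384}$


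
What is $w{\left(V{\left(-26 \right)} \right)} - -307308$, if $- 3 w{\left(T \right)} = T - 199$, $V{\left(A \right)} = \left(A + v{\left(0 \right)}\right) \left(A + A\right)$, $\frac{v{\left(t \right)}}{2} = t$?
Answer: $\frac{920771}{3} \approx 3.0692 \cdot 10^{5}$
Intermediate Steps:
$v{\left(t \right)} = 2 t$
$V{\left(A \right)} = 2 A^{2}$ ($V{\left(A \right)} = \left(A + 2 \cdot 0\right) \left(A + A\right) = \left(A + 0\right) 2 A = A 2 A = 2 A^{2}$)
$w{\left(T \right)} = \frac{199}{3} - \frac{T}{3}$ ($w{\left(T \right)} = - \frac{T - 199}{3} = - \frac{-199 + T}{3} = \frac{199}{3} - \frac{T}{3}$)
$w{\left(V{\left(-26 \right)} \right)} - -307308 = \left(\frac{199}{3} - \frac{2 \left(-26\right)^{2}}{3}\right) - -307308 = \left(\frac{199}{3} - \frac{2 \cdot 676}{3}\right) + 307308 = \left(\frac{199}{3} - \frac{1352}{3}\right) + 307308 = - \frac{1153}{3} + 307308 = \frac{920771}{3}$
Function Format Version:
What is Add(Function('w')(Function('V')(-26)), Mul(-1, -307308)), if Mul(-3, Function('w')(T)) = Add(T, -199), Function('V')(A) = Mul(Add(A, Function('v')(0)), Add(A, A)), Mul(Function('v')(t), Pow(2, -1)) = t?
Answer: Rational(920771, 3) ≈ 3.0692e+5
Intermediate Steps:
Function('v')(t) = Mul(2, t)
Function('V')(A) = Mul(2, Pow(A, 2)) (Function('V')(A) = Mul(Add(A, Mul(2, 0)), Add(A, A)) = Mul(Add(A, 0), Mul(2, A)) = Mul(A, Mul(2, A)) = Mul(2, Pow(A, 2)))
Function('w')(T) = Add(Rational(199, 3), Mul(Rational(-1, 3), T)) (Function('w')(T) = Mul(Rational(-1, 3), Add(T, -199)) = Mul(Rational(-1, 3), Add(-199, T)) = Add(Rational(199, 3), Mul(Rational(-1, 3), T)))
Add(Function('w')(Function('V')(-26)), Mul(-1, -307308)) = Add(Add(Rational(199, 3), Mul(Rational(-1, 3), Mul(2, Pow(-26, 2)))), Mul(-1, -307308)) = Add(Add(Rational(199, 3), Mul(Rational(-1, 3), Mul(2, 676))), 307308) = Add(Add(Rational(199, 3), Mul(Rational(-1, 3), 1352)), 307308) = Add(Add(Rational(199, 3), Rational(-1352, 3)), 307308) = Add(Rational(-1153, 3), 307308) = Rational(920771, 3)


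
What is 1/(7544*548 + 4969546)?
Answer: 1/9103658 ≈ 1.0985e-7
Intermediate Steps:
1/(7544*548 + 4969546) = 1/(4134112 + 4969546) = 1/9103658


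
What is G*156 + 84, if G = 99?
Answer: 15528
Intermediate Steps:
G*156 + 84 = 99*156 + 84 = 15444 + 84 = 15528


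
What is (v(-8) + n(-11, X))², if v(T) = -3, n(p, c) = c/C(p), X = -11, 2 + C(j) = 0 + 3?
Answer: 196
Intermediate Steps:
C(j) = 1 (C(j) = -2 + (0 + 3) = -2 + 3 = 1)
n(p, c) = c (n(p, c) = c/1 = c*1 = c)
(v(-8) + n(-11, X))² = (-3 - 11)² = (-14)² = 196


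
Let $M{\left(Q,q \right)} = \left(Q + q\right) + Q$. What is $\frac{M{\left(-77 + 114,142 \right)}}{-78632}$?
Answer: $- \frac{27}{9829} \approx -0.002747$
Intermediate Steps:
$M{\left(Q,q \right)} = q + 2 Q$
$\frac{M{\left(-77 + 114,142 \right)}}{-78632} = \frac{142 + 2 \left(-77 + 114\right)}{-78632} = \left(142 + 2 \cdot 37\right) \left(- \frac{1}{78632}\right) = \left(142 + 74\right) \left(- \frac{1}{78632}\right) = 216 \left(- \frac{1}{78632}\right) = - \frac{27}{9829}$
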